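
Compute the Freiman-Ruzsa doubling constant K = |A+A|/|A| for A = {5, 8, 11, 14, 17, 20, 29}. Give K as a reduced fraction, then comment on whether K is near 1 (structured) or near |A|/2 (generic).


|A| = 7.
Compute A + A by enumerating all 49 pairs.
A + A = {10, 13, 16, 19, 22, 25, 28, 31, 34, 37, 40, 43, 46, 49, 58}, so |A + A| = 15.
K = |A + A| / |A| = 15/7 (already in lowest terms) ≈ 2.1429.
Reference: AP of size 7 gives K = 13/7 ≈ 1.8571; a fully generic set of size 7 gives K ≈ 4.0000.

|A| = 7, |A + A| = 15, K = 15/7.


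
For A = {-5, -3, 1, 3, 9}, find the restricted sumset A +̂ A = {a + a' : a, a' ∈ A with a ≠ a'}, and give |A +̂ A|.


Restricted sumset: A +̂ A = {a + a' : a ∈ A, a' ∈ A, a ≠ a'}.
Equivalently, take A + A and drop any sum 2a that is achievable ONLY as a + a for a ∈ A (i.e. sums representable only with equal summands).
Enumerate pairs (a, a') with a < a' (symmetric, so each unordered pair gives one sum; this covers all a ≠ a'):
  -5 + -3 = -8
  -5 + 1 = -4
  -5 + 3 = -2
  -5 + 9 = 4
  -3 + 1 = -2
  -3 + 3 = 0
  -3 + 9 = 6
  1 + 3 = 4
  1 + 9 = 10
  3 + 9 = 12
Collected distinct sums: {-8, -4, -2, 0, 4, 6, 10, 12}
|A +̂ A| = 8
(Reference bound: |A +̂ A| ≥ 2|A| - 3 for |A| ≥ 2, with |A| = 5 giving ≥ 7.)

|A +̂ A| = 8


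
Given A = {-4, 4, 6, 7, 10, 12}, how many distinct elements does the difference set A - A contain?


A - A = {a - a' : a, a' ∈ A}; |A| = 6.
Bounds: 2|A|-1 ≤ |A - A| ≤ |A|² - |A| + 1, i.e. 11 ≤ |A - A| ≤ 31.
Note: 0 ∈ A - A always (from a - a). The set is symmetric: if d ∈ A - A then -d ∈ A - A.
Enumerate nonzero differences d = a - a' with a > a' (then include -d):
Positive differences: {1, 2, 3, 4, 5, 6, 8, 10, 11, 14, 16}
Full difference set: {0} ∪ (positive diffs) ∪ (negative diffs).
|A - A| = 1 + 2·11 = 23 (matches direct enumeration: 23).

|A - A| = 23


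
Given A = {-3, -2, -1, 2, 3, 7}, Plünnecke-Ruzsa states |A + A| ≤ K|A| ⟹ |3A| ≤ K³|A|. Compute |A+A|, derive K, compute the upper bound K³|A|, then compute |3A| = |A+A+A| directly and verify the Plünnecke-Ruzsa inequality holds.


|A| = 6.
Step 1: Compute A + A by enumerating all 36 pairs.
A + A = {-6, -5, -4, -3, -2, -1, 0, 1, 2, 4, 5, 6, 9, 10, 14}, so |A + A| = 15.
Step 2: Doubling constant K = |A + A|/|A| = 15/6 = 15/6 ≈ 2.5000.
Step 3: Plünnecke-Ruzsa gives |3A| ≤ K³·|A| = (2.5000)³ · 6 ≈ 93.7500.
Step 4: Compute 3A = A + A + A directly by enumerating all triples (a,b,c) ∈ A³; |3A| = 25.
Step 5: Check 25 ≤ 93.7500? Yes ✓.

K = 15/6, Plünnecke-Ruzsa bound K³|A| ≈ 93.7500, |3A| = 25, inequality holds.


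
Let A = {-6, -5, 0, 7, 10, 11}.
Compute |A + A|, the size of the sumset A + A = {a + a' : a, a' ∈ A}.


A + A = {a + a' : a, a' ∈ A}; |A| = 6.
General bounds: 2|A| - 1 ≤ |A + A| ≤ |A|(|A|+1)/2, i.e. 11 ≤ |A + A| ≤ 21.
Lower bound 2|A|-1 is attained iff A is an arithmetic progression.
Enumerate sums a + a' for a ≤ a' (symmetric, so this suffices):
a = -6: -6+-6=-12, -6+-5=-11, -6+0=-6, -6+7=1, -6+10=4, -6+11=5
a = -5: -5+-5=-10, -5+0=-5, -5+7=2, -5+10=5, -5+11=6
a = 0: 0+0=0, 0+7=7, 0+10=10, 0+11=11
a = 7: 7+7=14, 7+10=17, 7+11=18
a = 10: 10+10=20, 10+11=21
a = 11: 11+11=22
Distinct sums: {-12, -11, -10, -6, -5, 0, 1, 2, 4, 5, 6, 7, 10, 11, 14, 17, 18, 20, 21, 22}
|A + A| = 20

|A + A| = 20


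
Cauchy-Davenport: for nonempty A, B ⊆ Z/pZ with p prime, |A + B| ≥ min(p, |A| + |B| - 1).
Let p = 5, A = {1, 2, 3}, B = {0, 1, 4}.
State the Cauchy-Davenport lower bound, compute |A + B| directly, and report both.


Cauchy-Davenport: |A + B| ≥ min(p, |A| + |B| - 1) for A, B nonempty in Z/pZ.
|A| = 3, |B| = 3, p = 5.
CD lower bound = min(5, 3 + 3 - 1) = min(5, 5) = 5.
Compute A + B mod 5 directly:
a = 1: 1+0=1, 1+1=2, 1+4=0
a = 2: 2+0=2, 2+1=3, 2+4=1
a = 3: 3+0=3, 3+1=4, 3+4=2
A + B = {0, 1, 2, 3, 4}, so |A + B| = 5.
Verify: 5 ≥ 5? Yes ✓.

CD lower bound = 5, actual |A + B| = 5.


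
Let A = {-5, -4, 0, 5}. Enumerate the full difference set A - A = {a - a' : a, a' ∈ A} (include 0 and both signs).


A - A = {a - a' : a, a' ∈ A}.
Compute a - a' for each ordered pair (a, a'):
a = -5: -5--5=0, -5--4=-1, -5-0=-5, -5-5=-10
a = -4: -4--5=1, -4--4=0, -4-0=-4, -4-5=-9
a = 0: 0--5=5, 0--4=4, 0-0=0, 0-5=-5
a = 5: 5--5=10, 5--4=9, 5-0=5, 5-5=0
Collecting distinct values (and noting 0 appears from a-a):
A - A = {-10, -9, -5, -4, -1, 0, 1, 4, 5, 9, 10}
|A - A| = 11

A - A = {-10, -9, -5, -4, -1, 0, 1, 4, 5, 9, 10}


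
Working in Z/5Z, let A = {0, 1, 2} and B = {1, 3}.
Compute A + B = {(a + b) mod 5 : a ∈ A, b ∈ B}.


Work in Z/5Z: reduce every sum a + b modulo 5.
Enumerate all 6 pairs:
a = 0: 0+1=1, 0+3=3
a = 1: 1+1=2, 1+3=4
a = 2: 2+1=3, 2+3=0
Distinct residues collected: {0, 1, 2, 3, 4}
|A + B| = 5 (out of 5 total residues).

A + B = {0, 1, 2, 3, 4}


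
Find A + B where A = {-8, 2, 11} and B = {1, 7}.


A + B = {a + b : a ∈ A, b ∈ B}.
Enumerate all |A|·|B| = 3·2 = 6 pairs (a, b) and collect distinct sums.
a = -8: -8+1=-7, -8+7=-1
a = 2: 2+1=3, 2+7=9
a = 11: 11+1=12, 11+7=18
Collecting distinct sums: A + B = {-7, -1, 3, 9, 12, 18}
|A + B| = 6

A + B = {-7, -1, 3, 9, 12, 18}


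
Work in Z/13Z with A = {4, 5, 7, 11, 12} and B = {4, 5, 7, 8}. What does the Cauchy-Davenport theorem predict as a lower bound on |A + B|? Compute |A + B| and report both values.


Cauchy-Davenport: |A + B| ≥ min(p, |A| + |B| - 1) for A, B nonempty in Z/pZ.
|A| = 5, |B| = 4, p = 13.
CD lower bound = min(13, 5 + 4 - 1) = min(13, 8) = 8.
Compute A + B mod 13 directly:
a = 4: 4+4=8, 4+5=9, 4+7=11, 4+8=12
a = 5: 5+4=9, 5+5=10, 5+7=12, 5+8=0
a = 7: 7+4=11, 7+5=12, 7+7=1, 7+8=2
a = 11: 11+4=2, 11+5=3, 11+7=5, 11+8=6
a = 12: 12+4=3, 12+5=4, 12+7=6, 12+8=7
A + B = {0, 1, 2, 3, 4, 5, 6, 7, 8, 9, 10, 11, 12}, so |A + B| = 13.
Verify: 13 ≥ 8? Yes ✓.

CD lower bound = 8, actual |A + B| = 13.


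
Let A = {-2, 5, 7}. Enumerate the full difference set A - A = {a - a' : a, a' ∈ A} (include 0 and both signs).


A - A = {a - a' : a, a' ∈ A}.
Compute a - a' for each ordered pair (a, a'):
a = -2: -2--2=0, -2-5=-7, -2-7=-9
a = 5: 5--2=7, 5-5=0, 5-7=-2
a = 7: 7--2=9, 7-5=2, 7-7=0
Collecting distinct values (and noting 0 appears from a-a):
A - A = {-9, -7, -2, 0, 2, 7, 9}
|A - A| = 7

A - A = {-9, -7, -2, 0, 2, 7, 9}


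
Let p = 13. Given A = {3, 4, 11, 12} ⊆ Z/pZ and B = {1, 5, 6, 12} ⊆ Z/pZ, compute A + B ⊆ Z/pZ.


Work in Z/13Z: reduce every sum a + b modulo 13.
Enumerate all 16 pairs:
a = 3: 3+1=4, 3+5=8, 3+6=9, 3+12=2
a = 4: 4+1=5, 4+5=9, 4+6=10, 4+12=3
a = 11: 11+1=12, 11+5=3, 11+6=4, 11+12=10
a = 12: 12+1=0, 12+5=4, 12+6=5, 12+12=11
Distinct residues collected: {0, 2, 3, 4, 5, 8, 9, 10, 11, 12}
|A + B| = 10 (out of 13 total residues).

A + B = {0, 2, 3, 4, 5, 8, 9, 10, 11, 12}


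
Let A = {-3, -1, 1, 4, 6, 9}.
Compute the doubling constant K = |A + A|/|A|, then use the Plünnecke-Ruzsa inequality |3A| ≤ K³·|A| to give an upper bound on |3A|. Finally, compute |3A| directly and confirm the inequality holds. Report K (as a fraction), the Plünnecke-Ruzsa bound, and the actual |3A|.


|A| = 6.
Step 1: Compute A + A by enumerating all 36 pairs.
A + A = {-6, -4, -2, 0, 1, 2, 3, 5, 6, 7, 8, 10, 12, 13, 15, 18}, so |A + A| = 16.
Step 2: Doubling constant K = |A + A|/|A| = 16/6 = 16/6 ≈ 2.6667.
Step 3: Plünnecke-Ruzsa gives |3A| ≤ K³·|A| = (2.6667)³ · 6 ≈ 113.7778.
Step 4: Compute 3A = A + A + A directly by enumerating all triples (a,b,c) ∈ A³; |3A| = 30.
Step 5: Check 30 ≤ 113.7778? Yes ✓.

K = 16/6, Plünnecke-Ruzsa bound K³|A| ≈ 113.7778, |3A| = 30, inequality holds.


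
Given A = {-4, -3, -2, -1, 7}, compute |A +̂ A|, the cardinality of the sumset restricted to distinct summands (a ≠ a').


Restricted sumset: A +̂ A = {a + a' : a ∈ A, a' ∈ A, a ≠ a'}.
Equivalently, take A + A and drop any sum 2a that is achievable ONLY as a + a for a ∈ A (i.e. sums representable only with equal summands).
Enumerate pairs (a, a') with a < a' (symmetric, so each unordered pair gives one sum; this covers all a ≠ a'):
  -4 + -3 = -7
  -4 + -2 = -6
  -4 + -1 = -5
  -4 + 7 = 3
  -3 + -2 = -5
  -3 + -1 = -4
  -3 + 7 = 4
  -2 + -1 = -3
  -2 + 7 = 5
  -1 + 7 = 6
Collected distinct sums: {-7, -6, -5, -4, -3, 3, 4, 5, 6}
|A +̂ A| = 9
(Reference bound: |A +̂ A| ≥ 2|A| - 3 for |A| ≥ 2, with |A| = 5 giving ≥ 7.)

|A +̂ A| = 9


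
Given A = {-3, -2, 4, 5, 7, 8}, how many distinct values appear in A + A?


A + A = {a + a' : a, a' ∈ A}; |A| = 6.
General bounds: 2|A| - 1 ≤ |A + A| ≤ |A|(|A|+1)/2, i.e. 11 ≤ |A + A| ≤ 21.
Lower bound 2|A|-1 is attained iff A is an arithmetic progression.
Enumerate sums a + a' for a ≤ a' (symmetric, so this suffices):
a = -3: -3+-3=-6, -3+-2=-5, -3+4=1, -3+5=2, -3+7=4, -3+8=5
a = -2: -2+-2=-4, -2+4=2, -2+5=3, -2+7=5, -2+8=6
a = 4: 4+4=8, 4+5=9, 4+7=11, 4+8=12
a = 5: 5+5=10, 5+7=12, 5+8=13
a = 7: 7+7=14, 7+8=15
a = 8: 8+8=16
Distinct sums: {-6, -5, -4, 1, 2, 3, 4, 5, 6, 8, 9, 10, 11, 12, 13, 14, 15, 16}
|A + A| = 18

|A + A| = 18


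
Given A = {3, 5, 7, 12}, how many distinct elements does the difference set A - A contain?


A - A = {a - a' : a, a' ∈ A}; |A| = 4.
Bounds: 2|A|-1 ≤ |A - A| ≤ |A|² - |A| + 1, i.e. 7 ≤ |A - A| ≤ 13.
Note: 0 ∈ A - A always (from a - a). The set is symmetric: if d ∈ A - A then -d ∈ A - A.
Enumerate nonzero differences d = a - a' with a > a' (then include -d):
Positive differences: {2, 4, 5, 7, 9}
Full difference set: {0} ∪ (positive diffs) ∪ (negative diffs).
|A - A| = 1 + 2·5 = 11 (matches direct enumeration: 11).

|A - A| = 11


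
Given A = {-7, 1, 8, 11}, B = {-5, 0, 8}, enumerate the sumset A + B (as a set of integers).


A + B = {a + b : a ∈ A, b ∈ B}.
Enumerate all |A|·|B| = 4·3 = 12 pairs (a, b) and collect distinct sums.
a = -7: -7+-5=-12, -7+0=-7, -7+8=1
a = 1: 1+-5=-4, 1+0=1, 1+8=9
a = 8: 8+-5=3, 8+0=8, 8+8=16
a = 11: 11+-5=6, 11+0=11, 11+8=19
Collecting distinct sums: A + B = {-12, -7, -4, 1, 3, 6, 8, 9, 11, 16, 19}
|A + B| = 11

A + B = {-12, -7, -4, 1, 3, 6, 8, 9, 11, 16, 19}


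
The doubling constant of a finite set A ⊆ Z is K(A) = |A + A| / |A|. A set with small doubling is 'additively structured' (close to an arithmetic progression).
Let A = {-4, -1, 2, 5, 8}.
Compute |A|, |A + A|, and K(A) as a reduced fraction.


|A| = 5.
Compute A + A by enumerating all 25 pairs.
A + A = {-8, -5, -2, 1, 4, 7, 10, 13, 16}, so |A + A| = 9.
K = |A + A| / |A| = 9/5 (already in lowest terms) ≈ 1.8000.
Reference: AP of size 5 gives K = 9/5 ≈ 1.8000; a fully generic set of size 5 gives K ≈ 3.0000.

|A| = 5, |A + A| = 9, K = 9/5.


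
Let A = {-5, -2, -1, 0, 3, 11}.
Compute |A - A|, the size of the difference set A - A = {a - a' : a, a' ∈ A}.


A - A = {a - a' : a, a' ∈ A}; |A| = 6.
Bounds: 2|A|-1 ≤ |A - A| ≤ |A|² - |A| + 1, i.e. 11 ≤ |A - A| ≤ 31.
Note: 0 ∈ A - A always (from a - a). The set is symmetric: if d ∈ A - A then -d ∈ A - A.
Enumerate nonzero differences d = a - a' with a > a' (then include -d):
Positive differences: {1, 2, 3, 4, 5, 8, 11, 12, 13, 16}
Full difference set: {0} ∪ (positive diffs) ∪ (negative diffs).
|A - A| = 1 + 2·10 = 21 (matches direct enumeration: 21).

|A - A| = 21


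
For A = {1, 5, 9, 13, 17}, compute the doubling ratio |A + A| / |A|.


|A| = 5.
Compute A + A by enumerating all 25 pairs.
A + A = {2, 6, 10, 14, 18, 22, 26, 30, 34}, so |A + A| = 9.
K = |A + A| / |A| = 9/5 (already in lowest terms) ≈ 1.8000.
Reference: AP of size 5 gives K = 9/5 ≈ 1.8000; a fully generic set of size 5 gives K ≈ 3.0000.

|A| = 5, |A + A| = 9, K = 9/5.


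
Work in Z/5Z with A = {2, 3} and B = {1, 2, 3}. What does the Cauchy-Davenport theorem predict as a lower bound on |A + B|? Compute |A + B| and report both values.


Cauchy-Davenport: |A + B| ≥ min(p, |A| + |B| - 1) for A, B nonempty in Z/pZ.
|A| = 2, |B| = 3, p = 5.
CD lower bound = min(5, 2 + 3 - 1) = min(5, 4) = 4.
Compute A + B mod 5 directly:
a = 2: 2+1=3, 2+2=4, 2+3=0
a = 3: 3+1=4, 3+2=0, 3+3=1
A + B = {0, 1, 3, 4}, so |A + B| = 4.
Verify: 4 ≥ 4? Yes ✓.

CD lower bound = 4, actual |A + B| = 4.


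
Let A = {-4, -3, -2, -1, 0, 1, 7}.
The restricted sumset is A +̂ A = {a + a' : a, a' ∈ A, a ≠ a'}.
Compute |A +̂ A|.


Restricted sumset: A +̂ A = {a + a' : a ∈ A, a' ∈ A, a ≠ a'}.
Equivalently, take A + A and drop any sum 2a that is achievable ONLY as a + a for a ∈ A (i.e. sums representable only with equal summands).
Enumerate pairs (a, a') with a < a' (symmetric, so each unordered pair gives one sum; this covers all a ≠ a'):
  -4 + -3 = -7
  -4 + -2 = -6
  -4 + -1 = -5
  -4 + 0 = -4
  -4 + 1 = -3
  -4 + 7 = 3
  -3 + -2 = -5
  -3 + -1 = -4
  -3 + 0 = -3
  -3 + 1 = -2
  -3 + 7 = 4
  -2 + -1 = -3
  -2 + 0 = -2
  -2 + 1 = -1
  -2 + 7 = 5
  -1 + 0 = -1
  -1 + 1 = 0
  -1 + 7 = 6
  0 + 1 = 1
  0 + 7 = 7
  1 + 7 = 8
Collected distinct sums: {-7, -6, -5, -4, -3, -2, -1, 0, 1, 3, 4, 5, 6, 7, 8}
|A +̂ A| = 15
(Reference bound: |A +̂ A| ≥ 2|A| - 3 for |A| ≥ 2, with |A| = 7 giving ≥ 11.)

|A +̂ A| = 15


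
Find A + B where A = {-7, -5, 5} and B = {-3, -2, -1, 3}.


A + B = {a + b : a ∈ A, b ∈ B}.
Enumerate all |A|·|B| = 3·4 = 12 pairs (a, b) and collect distinct sums.
a = -7: -7+-3=-10, -7+-2=-9, -7+-1=-8, -7+3=-4
a = -5: -5+-3=-8, -5+-2=-7, -5+-1=-6, -5+3=-2
a = 5: 5+-3=2, 5+-2=3, 5+-1=4, 5+3=8
Collecting distinct sums: A + B = {-10, -9, -8, -7, -6, -4, -2, 2, 3, 4, 8}
|A + B| = 11

A + B = {-10, -9, -8, -7, -6, -4, -2, 2, 3, 4, 8}


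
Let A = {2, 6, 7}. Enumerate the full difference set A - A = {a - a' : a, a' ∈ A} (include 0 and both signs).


A - A = {a - a' : a, a' ∈ A}.
Compute a - a' for each ordered pair (a, a'):
a = 2: 2-2=0, 2-6=-4, 2-7=-5
a = 6: 6-2=4, 6-6=0, 6-7=-1
a = 7: 7-2=5, 7-6=1, 7-7=0
Collecting distinct values (and noting 0 appears from a-a):
A - A = {-5, -4, -1, 0, 1, 4, 5}
|A - A| = 7

A - A = {-5, -4, -1, 0, 1, 4, 5}


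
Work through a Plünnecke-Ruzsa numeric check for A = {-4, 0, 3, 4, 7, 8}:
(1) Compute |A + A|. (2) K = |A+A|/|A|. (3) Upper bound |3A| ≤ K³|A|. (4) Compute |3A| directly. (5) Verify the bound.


|A| = 6.
Step 1: Compute A + A by enumerating all 36 pairs.
A + A = {-8, -4, -1, 0, 3, 4, 6, 7, 8, 10, 11, 12, 14, 15, 16}, so |A + A| = 15.
Step 2: Doubling constant K = |A + A|/|A| = 15/6 = 15/6 ≈ 2.5000.
Step 3: Plünnecke-Ruzsa gives |3A| ≤ K³·|A| = (2.5000)³ · 6 ≈ 93.7500.
Step 4: Compute 3A = A + A + A directly by enumerating all triples (a,b,c) ∈ A³; |3A| = 28.
Step 5: Check 28 ≤ 93.7500? Yes ✓.

K = 15/6, Plünnecke-Ruzsa bound K³|A| ≈ 93.7500, |3A| = 28, inequality holds.


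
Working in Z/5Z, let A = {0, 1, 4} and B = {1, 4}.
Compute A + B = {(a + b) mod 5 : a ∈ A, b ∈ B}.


Work in Z/5Z: reduce every sum a + b modulo 5.
Enumerate all 6 pairs:
a = 0: 0+1=1, 0+4=4
a = 1: 1+1=2, 1+4=0
a = 4: 4+1=0, 4+4=3
Distinct residues collected: {0, 1, 2, 3, 4}
|A + B| = 5 (out of 5 total residues).

A + B = {0, 1, 2, 3, 4}


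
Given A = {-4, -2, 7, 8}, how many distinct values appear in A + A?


A + A = {a + a' : a, a' ∈ A}; |A| = 4.
General bounds: 2|A| - 1 ≤ |A + A| ≤ |A|(|A|+1)/2, i.e. 7 ≤ |A + A| ≤ 10.
Lower bound 2|A|-1 is attained iff A is an arithmetic progression.
Enumerate sums a + a' for a ≤ a' (symmetric, so this suffices):
a = -4: -4+-4=-8, -4+-2=-6, -4+7=3, -4+8=4
a = -2: -2+-2=-4, -2+7=5, -2+8=6
a = 7: 7+7=14, 7+8=15
a = 8: 8+8=16
Distinct sums: {-8, -6, -4, 3, 4, 5, 6, 14, 15, 16}
|A + A| = 10

|A + A| = 10


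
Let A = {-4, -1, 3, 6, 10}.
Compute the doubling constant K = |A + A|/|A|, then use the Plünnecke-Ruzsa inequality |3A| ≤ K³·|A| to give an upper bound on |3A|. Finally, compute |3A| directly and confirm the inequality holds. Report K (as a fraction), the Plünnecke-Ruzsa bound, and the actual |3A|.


|A| = 5.
Step 1: Compute A + A by enumerating all 25 pairs.
A + A = {-8, -5, -2, -1, 2, 5, 6, 9, 12, 13, 16, 20}, so |A + A| = 12.
Step 2: Doubling constant K = |A + A|/|A| = 12/5 = 12/5 ≈ 2.4000.
Step 3: Plünnecke-Ruzsa gives |3A| ≤ K³·|A| = (2.4000)³ · 5 ≈ 69.1200.
Step 4: Compute 3A = A + A + A directly by enumerating all triples (a,b,c) ∈ A³; |3A| = 22.
Step 5: Check 22 ≤ 69.1200? Yes ✓.

K = 12/5, Plünnecke-Ruzsa bound K³|A| ≈ 69.1200, |3A| = 22, inequality holds.


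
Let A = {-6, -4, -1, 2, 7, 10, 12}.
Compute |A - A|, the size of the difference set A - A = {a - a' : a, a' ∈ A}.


A - A = {a - a' : a, a' ∈ A}; |A| = 7.
Bounds: 2|A|-1 ≤ |A - A| ≤ |A|² - |A| + 1, i.e. 13 ≤ |A - A| ≤ 43.
Note: 0 ∈ A - A always (from a - a). The set is symmetric: if d ∈ A - A then -d ∈ A - A.
Enumerate nonzero differences d = a - a' with a > a' (then include -d):
Positive differences: {2, 3, 5, 6, 8, 10, 11, 13, 14, 16, 18}
Full difference set: {0} ∪ (positive diffs) ∪ (negative diffs).
|A - A| = 1 + 2·11 = 23 (matches direct enumeration: 23).

|A - A| = 23


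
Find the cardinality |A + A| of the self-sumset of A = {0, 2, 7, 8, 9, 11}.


A + A = {a + a' : a, a' ∈ A}; |A| = 6.
General bounds: 2|A| - 1 ≤ |A + A| ≤ |A|(|A|+1)/2, i.e. 11 ≤ |A + A| ≤ 21.
Lower bound 2|A|-1 is attained iff A is an arithmetic progression.
Enumerate sums a + a' for a ≤ a' (symmetric, so this suffices):
a = 0: 0+0=0, 0+2=2, 0+7=7, 0+8=8, 0+9=9, 0+11=11
a = 2: 2+2=4, 2+7=9, 2+8=10, 2+9=11, 2+11=13
a = 7: 7+7=14, 7+8=15, 7+9=16, 7+11=18
a = 8: 8+8=16, 8+9=17, 8+11=19
a = 9: 9+9=18, 9+11=20
a = 11: 11+11=22
Distinct sums: {0, 2, 4, 7, 8, 9, 10, 11, 13, 14, 15, 16, 17, 18, 19, 20, 22}
|A + A| = 17

|A + A| = 17


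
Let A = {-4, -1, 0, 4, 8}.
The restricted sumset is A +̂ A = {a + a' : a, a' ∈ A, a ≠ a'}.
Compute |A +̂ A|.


Restricted sumset: A +̂ A = {a + a' : a ∈ A, a' ∈ A, a ≠ a'}.
Equivalently, take A + A and drop any sum 2a that is achievable ONLY as a + a for a ∈ A (i.e. sums representable only with equal summands).
Enumerate pairs (a, a') with a < a' (symmetric, so each unordered pair gives one sum; this covers all a ≠ a'):
  -4 + -1 = -5
  -4 + 0 = -4
  -4 + 4 = 0
  -4 + 8 = 4
  -1 + 0 = -1
  -1 + 4 = 3
  -1 + 8 = 7
  0 + 4 = 4
  0 + 8 = 8
  4 + 8 = 12
Collected distinct sums: {-5, -4, -1, 0, 3, 4, 7, 8, 12}
|A +̂ A| = 9
(Reference bound: |A +̂ A| ≥ 2|A| - 3 for |A| ≥ 2, with |A| = 5 giving ≥ 7.)

|A +̂ A| = 9


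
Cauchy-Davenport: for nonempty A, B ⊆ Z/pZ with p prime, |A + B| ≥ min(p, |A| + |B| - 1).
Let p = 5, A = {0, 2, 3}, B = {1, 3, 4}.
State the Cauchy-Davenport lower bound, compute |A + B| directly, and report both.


Cauchy-Davenport: |A + B| ≥ min(p, |A| + |B| - 1) for A, B nonempty in Z/pZ.
|A| = 3, |B| = 3, p = 5.
CD lower bound = min(5, 3 + 3 - 1) = min(5, 5) = 5.
Compute A + B mod 5 directly:
a = 0: 0+1=1, 0+3=3, 0+4=4
a = 2: 2+1=3, 2+3=0, 2+4=1
a = 3: 3+1=4, 3+3=1, 3+4=2
A + B = {0, 1, 2, 3, 4}, so |A + B| = 5.
Verify: 5 ≥ 5? Yes ✓.

CD lower bound = 5, actual |A + B| = 5.


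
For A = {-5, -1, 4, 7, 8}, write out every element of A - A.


A - A = {a - a' : a, a' ∈ A}.
Compute a - a' for each ordered pair (a, a'):
a = -5: -5--5=0, -5--1=-4, -5-4=-9, -5-7=-12, -5-8=-13
a = -1: -1--5=4, -1--1=0, -1-4=-5, -1-7=-8, -1-8=-9
a = 4: 4--5=9, 4--1=5, 4-4=0, 4-7=-3, 4-8=-4
a = 7: 7--5=12, 7--1=8, 7-4=3, 7-7=0, 7-8=-1
a = 8: 8--5=13, 8--1=9, 8-4=4, 8-7=1, 8-8=0
Collecting distinct values (and noting 0 appears from a-a):
A - A = {-13, -12, -9, -8, -5, -4, -3, -1, 0, 1, 3, 4, 5, 8, 9, 12, 13}
|A - A| = 17

A - A = {-13, -12, -9, -8, -5, -4, -3, -1, 0, 1, 3, 4, 5, 8, 9, 12, 13}


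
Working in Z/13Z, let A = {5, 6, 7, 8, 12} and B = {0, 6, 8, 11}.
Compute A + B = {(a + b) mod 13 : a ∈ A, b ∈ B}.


Work in Z/13Z: reduce every sum a + b modulo 13.
Enumerate all 20 pairs:
a = 5: 5+0=5, 5+6=11, 5+8=0, 5+11=3
a = 6: 6+0=6, 6+6=12, 6+8=1, 6+11=4
a = 7: 7+0=7, 7+6=0, 7+8=2, 7+11=5
a = 8: 8+0=8, 8+6=1, 8+8=3, 8+11=6
a = 12: 12+0=12, 12+6=5, 12+8=7, 12+11=10
Distinct residues collected: {0, 1, 2, 3, 4, 5, 6, 7, 8, 10, 11, 12}
|A + B| = 12 (out of 13 total residues).

A + B = {0, 1, 2, 3, 4, 5, 6, 7, 8, 10, 11, 12}


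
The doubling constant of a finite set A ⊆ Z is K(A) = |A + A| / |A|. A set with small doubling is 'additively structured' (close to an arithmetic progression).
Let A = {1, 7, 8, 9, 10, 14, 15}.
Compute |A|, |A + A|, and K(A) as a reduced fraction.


|A| = 7.
Compute A + A by enumerating all 49 pairs.
A + A = {2, 8, 9, 10, 11, 14, 15, 16, 17, 18, 19, 20, 21, 22, 23, 24, 25, 28, 29, 30}, so |A + A| = 20.
K = |A + A| / |A| = 20/7 (already in lowest terms) ≈ 2.8571.
Reference: AP of size 7 gives K = 13/7 ≈ 1.8571; a fully generic set of size 7 gives K ≈ 4.0000.

|A| = 7, |A + A| = 20, K = 20/7.


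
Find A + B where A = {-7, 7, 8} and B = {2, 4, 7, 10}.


A + B = {a + b : a ∈ A, b ∈ B}.
Enumerate all |A|·|B| = 3·4 = 12 pairs (a, b) and collect distinct sums.
a = -7: -7+2=-5, -7+4=-3, -7+7=0, -7+10=3
a = 7: 7+2=9, 7+4=11, 7+7=14, 7+10=17
a = 8: 8+2=10, 8+4=12, 8+7=15, 8+10=18
Collecting distinct sums: A + B = {-5, -3, 0, 3, 9, 10, 11, 12, 14, 15, 17, 18}
|A + B| = 12

A + B = {-5, -3, 0, 3, 9, 10, 11, 12, 14, 15, 17, 18}


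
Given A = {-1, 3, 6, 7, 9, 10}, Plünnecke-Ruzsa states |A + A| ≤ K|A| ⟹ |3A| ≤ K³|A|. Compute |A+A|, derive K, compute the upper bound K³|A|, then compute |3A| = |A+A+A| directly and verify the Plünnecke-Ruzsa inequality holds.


|A| = 6.
Step 1: Compute A + A by enumerating all 36 pairs.
A + A = {-2, 2, 5, 6, 8, 9, 10, 12, 13, 14, 15, 16, 17, 18, 19, 20}, so |A + A| = 16.
Step 2: Doubling constant K = |A + A|/|A| = 16/6 = 16/6 ≈ 2.6667.
Step 3: Plünnecke-Ruzsa gives |3A| ≤ K³·|A| = (2.6667)³ · 6 ≈ 113.7778.
Step 4: Compute 3A = A + A + A directly by enumerating all triples (a,b,c) ∈ A³; |3A| = 27.
Step 5: Check 27 ≤ 113.7778? Yes ✓.

K = 16/6, Plünnecke-Ruzsa bound K³|A| ≈ 113.7778, |3A| = 27, inequality holds.


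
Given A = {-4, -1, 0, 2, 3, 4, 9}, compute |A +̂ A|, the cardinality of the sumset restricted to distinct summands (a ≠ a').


Restricted sumset: A +̂ A = {a + a' : a ∈ A, a' ∈ A, a ≠ a'}.
Equivalently, take A + A and drop any sum 2a that is achievable ONLY as a + a for a ∈ A (i.e. sums representable only with equal summands).
Enumerate pairs (a, a') with a < a' (symmetric, so each unordered pair gives one sum; this covers all a ≠ a'):
  -4 + -1 = -5
  -4 + 0 = -4
  -4 + 2 = -2
  -4 + 3 = -1
  -4 + 4 = 0
  -4 + 9 = 5
  -1 + 0 = -1
  -1 + 2 = 1
  -1 + 3 = 2
  -1 + 4 = 3
  -1 + 9 = 8
  0 + 2 = 2
  0 + 3 = 3
  0 + 4 = 4
  0 + 9 = 9
  2 + 3 = 5
  2 + 4 = 6
  2 + 9 = 11
  3 + 4 = 7
  3 + 9 = 12
  4 + 9 = 13
Collected distinct sums: {-5, -4, -2, -1, 0, 1, 2, 3, 4, 5, 6, 7, 8, 9, 11, 12, 13}
|A +̂ A| = 17
(Reference bound: |A +̂ A| ≥ 2|A| - 3 for |A| ≥ 2, with |A| = 7 giving ≥ 11.)

|A +̂ A| = 17


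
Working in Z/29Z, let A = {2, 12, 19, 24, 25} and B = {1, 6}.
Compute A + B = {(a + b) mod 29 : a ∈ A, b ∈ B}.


Work in Z/29Z: reduce every sum a + b modulo 29.
Enumerate all 10 pairs:
a = 2: 2+1=3, 2+6=8
a = 12: 12+1=13, 12+6=18
a = 19: 19+1=20, 19+6=25
a = 24: 24+1=25, 24+6=1
a = 25: 25+1=26, 25+6=2
Distinct residues collected: {1, 2, 3, 8, 13, 18, 20, 25, 26}
|A + B| = 9 (out of 29 total residues).

A + B = {1, 2, 3, 8, 13, 18, 20, 25, 26}


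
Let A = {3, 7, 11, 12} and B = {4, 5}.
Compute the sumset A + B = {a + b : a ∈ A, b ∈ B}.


A + B = {a + b : a ∈ A, b ∈ B}.
Enumerate all |A|·|B| = 4·2 = 8 pairs (a, b) and collect distinct sums.
a = 3: 3+4=7, 3+5=8
a = 7: 7+4=11, 7+5=12
a = 11: 11+4=15, 11+5=16
a = 12: 12+4=16, 12+5=17
Collecting distinct sums: A + B = {7, 8, 11, 12, 15, 16, 17}
|A + B| = 7

A + B = {7, 8, 11, 12, 15, 16, 17}


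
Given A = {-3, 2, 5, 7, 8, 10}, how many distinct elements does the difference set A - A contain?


A - A = {a - a' : a, a' ∈ A}; |A| = 6.
Bounds: 2|A|-1 ≤ |A - A| ≤ |A|² - |A| + 1, i.e. 11 ≤ |A - A| ≤ 31.
Note: 0 ∈ A - A always (from a - a). The set is symmetric: if d ∈ A - A then -d ∈ A - A.
Enumerate nonzero differences d = a - a' with a > a' (then include -d):
Positive differences: {1, 2, 3, 5, 6, 8, 10, 11, 13}
Full difference set: {0} ∪ (positive diffs) ∪ (negative diffs).
|A - A| = 1 + 2·9 = 19 (matches direct enumeration: 19).

|A - A| = 19


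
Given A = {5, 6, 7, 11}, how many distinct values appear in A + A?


A + A = {a + a' : a, a' ∈ A}; |A| = 4.
General bounds: 2|A| - 1 ≤ |A + A| ≤ |A|(|A|+1)/2, i.e. 7 ≤ |A + A| ≤ 10.
Lower bound 2|A|-1 is attained iff A is an arithmetic progression.
Enumerate sums a + a' for a ≤ a' (symmetric, so this suffices):
a = 5: 5+5=10, 5+6=11, 5+7=12, 5+11=16
a = 6: 6+6=12, 6+7=13, 6+11=17
a = 7: 7+7=14, 7+11=18
a = 11: 11+11=22
Distinct sums: {10, 11, 12, 13, 14, 16, 17, 18, 22}
|A + A| = 9

|A + A| = 9


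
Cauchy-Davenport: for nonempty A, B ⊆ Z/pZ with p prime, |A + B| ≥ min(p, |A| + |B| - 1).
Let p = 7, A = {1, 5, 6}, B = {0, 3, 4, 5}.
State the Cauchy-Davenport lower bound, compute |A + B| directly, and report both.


Cauchy-Davenport: |A + B| ≥ min(p, |A| + |B| - 1) for A, B nonempty in Z/pZ.
|A| = 3, |B| = 4, p = 7.
CD lower bound = min(7, 3 + 4 - 1) = min(7, 6) = 6.
Compute A + B mod 7 directly:
a = 1: 1+0=1, 1+3=4, 1+4=5, 1+5=6
a = 5: 5+0=5, 5+3=1, 5+4=2, 5+5=3
a = 6: 6+0=6, 6+3=2, 6+4=3, 6+5=4
A + B = {1, 2, 3, 4, 5, 6}, so |A + B| = 6.
Verify: 6 ≥ 6? Yes ✓.

CD lower bound = 6, actual |A + B| = 6.


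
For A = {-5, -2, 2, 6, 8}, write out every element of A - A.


A - A = {a - a' : a, a' ∈ A}.
Compute a - a' for each ordered pair (a, a'):
a = -5: -5--5=0, -5--2=-3, -5-2=-7, -5-6=-11, -5-8=-13
a = -2: -2--5=3, -2--2=0, -2-2=-4, -2-6=-8, -2-8=-10
a = 2: 2--5=7, 2--2=4, 2-2=0, 2-6=-4, 2-8=-6
a = 6: 6--5=11, 6--2=8, 6-2=4, 6-6=0, 6-8=-2
a = 8: 8--5=13, 8--2=10, 8-2=6, 8-6=2, 8-8=0
Collecting distinct values (and noting 0 appears from a-a):
A - A = {-13, -11, -10, -8, -7, -6, -4, -3, -2, 0, 2, 3, 4, 6, 7, 8, 10, 11, 13}
|A - A| = 19

A - A = {-13, -11, -10, -8, -7, -6, -4, -3, -2, 0, 2, 3, 4, 6, 7, 8, 10, 11, 13}


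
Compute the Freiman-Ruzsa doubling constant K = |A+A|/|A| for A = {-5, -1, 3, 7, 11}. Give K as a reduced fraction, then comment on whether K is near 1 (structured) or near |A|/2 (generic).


|A| = 5.
Compute A + A by enumerating all 25 pairs.
A + A = {-10, -6, -2, 2, 6, 10, 14, 18, 22}, so |A + A| = 9.
K = |A + A| / |A| = 9/5 (already in lowest terms) ≈ 1.8000.
Reference: AP of size 5 gives K = 9/5 ≈ 1.8000; a fully generic set of size 5 gives K ≈ 3.0000.

|A| = 5, |A + A| = 9, K = 9/5.


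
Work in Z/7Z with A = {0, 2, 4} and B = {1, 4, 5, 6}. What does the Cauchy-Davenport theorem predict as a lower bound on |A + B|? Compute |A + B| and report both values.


Cauchy-Davenport: |A + B| ≥ min(p, |A| + |B| - 1) for A, B nonempty in Z/pZ.
|A| = 3, |B| = 4, p = 7.
CD lower bound = min(7, 3 + 4 - 1) = min(7, 6) = 6.
Compute A + B mod 7 directly:
a = 0: 0+1=1, 0+4=4, 0+5=5, 0+6=6
a = 2: 2+1=3, 2+4=6, 2+5=0, 2+6=1
a = 4: 4+1=5, 4+4=1, 4+5=2, 4+6=3
A + B = {0, 1, 2, 3, 4, 5, 6}, so |A + B| = 7.
Verify: 7 ≥ 6? Yes ✓.

CD lower bound = 6, actual |A + B| = 7.


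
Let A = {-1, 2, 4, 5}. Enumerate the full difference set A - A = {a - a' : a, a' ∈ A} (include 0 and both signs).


A - A = {a - a' : a, a' ∈ A}.
Compute a - a' for each ordered pair (a, a'):
a = -1: -1--1=0, -1-2=-3, -1-4=-5, -1-5=-6
a = 2: 2--1=3, 2-2=0, 2-4=-2, 2-5=-3
a = 4: 4--1=5, 4-2=2, 4-4=0, 4-5=-1
a = 5: 5--1=6, 5-2=3, 5-4=1, 5-5=0
Collecting distinct values (and noting 0 appears from a-a):
A - A = {-6, -5, -3, -2, -1, 0, 1, 2, 3, 5, 6}
|A - A| = 11

A - A = {-6, -5, -3, -2, -1, 0, 1, 2, 3, 5, 6}


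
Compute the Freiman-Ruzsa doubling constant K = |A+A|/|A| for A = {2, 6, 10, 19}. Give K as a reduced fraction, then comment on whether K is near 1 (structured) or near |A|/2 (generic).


|A| = 4.
Compute A + A by enumerating all 16 pairs.
A + A = {4, 8, 12, 16, 20, 21, 25, 29, 38}, so |A + A| = 9.
K = |A + A| / |A| = 9/4 (already in lowest terms) ≈ 2.2500.
Reference: AP of size 4 gives K = 7/4 ≈ 1.7500; a fully generic set of size 4 gives K ≈ 2.5000.

|A| = 4, |A + A| = 9, K = 9/4.


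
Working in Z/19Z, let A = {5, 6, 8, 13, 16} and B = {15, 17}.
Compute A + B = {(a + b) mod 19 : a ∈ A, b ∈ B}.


Work in Z/19Z: reduce every sum a + b modulo 19.
Enumerate all 10 pairs:
a = 5: 5+15=1, 5+17=3
a = 6: 6+15=2, 6+17=4
a = 8: 8+15=4, 8+17=6
a = 13: 13+15=9, 13+17=11
a = 16: 16+15=12, 16+17=14
Distinct residues collected: {1, 2, 3, 4, 6, 9, 11, 12, 14}
|A + B| = 9 (out of 19 total residues).

A + B = {1, 2, 3, 4, 6, 9, 11, 12, 14}


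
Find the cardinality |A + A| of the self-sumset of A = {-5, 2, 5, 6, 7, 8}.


A + A = {a + a' : a, a' ∈ A}; |A| = 6.
General bounds: 2|A| - 1 ≤ |A + A| ≤ |A|(|A|+1)/2, i.e. 11 ≤ |A + A| ≤ 21.
Lower bound 2|A|-1 is attained iff A is an arithmetic progression.
Enumerate sums a + a' for a ≤ a' (symmetric, so this suffices):
a = -5: -5+-5=-10, -5+2=-3, -5+5=0, -5+6=1, -5+7=2, -5+8=3
a = 2: 2+2=4, 2+5=7, 2+6=8, 2+7=9, 2+8=10
a = 5: 5+5=10, 5+6=11, 5+7=12, 5+8=13
a = 6: 6+6=12, 6+7=13, 6+8=14
a = 7: 7+7=14, 7+8=15
a = 8: 8+8=16
Distinct sums: {-10, -3, 0, 1, 2, 3, 4, 7, 8, 9, 10, 11, 12, 13, 14, 15, 16}
|A + A| = 17

|A + A| = 17


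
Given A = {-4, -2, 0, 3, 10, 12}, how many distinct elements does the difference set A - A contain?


A - A = {a - a' : a, a' ∈ A}; |A| = 6.
Bounds: 2|A|-1 ≤ |A - A| ≤ |A|² - |A| + 1, i.e. 11 ≤ |A - A| ≤ 31.
Note: 0 ∈ A - A always (from a - a). The set is symmetric: if d ∈ A - A then -d ∈ A - A.
Enumerate nonzero differences d = a - a' with a > a' (then include -d):
Positive differences: {2, 3, 4, 5, 7, 9, 10, 12, 14, 16}
Full difference set: {0} ∪ (positive diffs) ∪ (negative diffs).
|A - A| = 1 + 2·10 = 21 (matches direct enumeration: 21).

|A - A| = 21


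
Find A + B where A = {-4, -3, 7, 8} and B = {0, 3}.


A + B = {a + b : a ∈ A, b ∈ B}.
Enumerate all |A|·|B| = 4·2 = 8 pairs (a, b) and collect distinct sums.
a = -4: -4+0=-4, -4+3=-1
a = -3: -3+0=-3, -3+3=0
a = 7: 7+0=7, 7+3=10
a = 8: 8+0=8, 8+3=11
Collecting distinct sums: A + B = {-4, -3, -1, 0, 7, 8, 10, 11}
|A + B| = 8

A + B = {-4, -3, -1, 0, 7, 8, 10, 11}


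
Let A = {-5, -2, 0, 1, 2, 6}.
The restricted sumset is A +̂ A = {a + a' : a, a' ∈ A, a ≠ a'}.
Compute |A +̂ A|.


Restricted sumset: A +̂ A = {a + a' : a ∈ A, a' ∈ A, a ≠ a'}.
Equivalently, take A + A and drop any sum 2a that is achievable ONLY as a + a for a ∈ A (i.e. sums representable only with equal summands).
Enumerate pairs (a, a') with a < a' (symmetric, so each unordered pair gives one sum; this covers all a ≠ a'):
  -5 + -2 = -7
  -5 + 0 = -5
  -5 + 1 = -4
  -5 + 2 = -3
  -5 + 6 = 1
  -2 + 0 = -2
  -2 + 1 = -1
  -2 + 2 = 0
  -2 + 6 = 4
  0 + 1 = 1
  0 + 2 = 2
  0 + 6 = 6
  1 + 2 = 3
  1 + 6 = 7
  2 + 6 = 8
Collected distinct sums: {-7, -5, -4, -3, -2, -1, 0, 1, 2, 3, 4, 6, 7, 8}
|A +̂ A| = 14
(Reference bound: |A +̂ A| ≥ 2|A| - 3 for |A| ≥ 2, with |A| = 6 giving ≥ 9.)

|A +̂ A| = 14


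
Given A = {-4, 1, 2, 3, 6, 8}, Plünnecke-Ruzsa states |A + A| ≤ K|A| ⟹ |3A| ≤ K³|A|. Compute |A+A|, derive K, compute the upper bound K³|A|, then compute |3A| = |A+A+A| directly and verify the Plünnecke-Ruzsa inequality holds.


|A| = 6.
Step 1: Compute A + A by enumerating all 36 pairs.
A + A = {-8, -3, -2, -1, 2, 3, 4, 5, 6, 7, 8, 9, 10, 11, 12, 14, 16}, so |A + A| = 17.
Step 2: Doubling constant K = |A + A|/|A| = 17/6 = 17/6 ≈ 2.8333.
Step 3: Plünnecke-Ruzsa gives |3A| ≤ K³·|A| = (2.8333)³ · 6 ≈ 136.4722.
Step 4: Compute 3A = A + A + A directly by enumerating all triples (a,b,c) ∈ A³; |3A| = 29.
Step 5: Check 29 ≤ 136.4722? Yes ✓.

K = 17/6, Plünnecke-Ruzsa bound K³|A| ≈ 136.4722, |3A| = 29, inequality holds.


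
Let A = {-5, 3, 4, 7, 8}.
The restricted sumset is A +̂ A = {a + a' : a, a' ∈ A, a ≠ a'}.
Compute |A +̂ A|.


Restricted sumset: A +̂ A = {a + a' : a ∈ A, a' ∈ A, a ≠ a'}.
Equivalently, take A + A and drop any sum 2a that is achievable ONLY as a + a for a ∈ A (i.e. sums representable only with equal summands).
Enumerate pairs (a, a') with a < a' (symmetric, so each unordered pair gives one sum; this covers all a ≠ a'):
  -5 + 3 = -2
  -5 + 4 = -1
  -5 + 7 = 2
  -5 + 8 = 3
  3 + 4 = 7
  3 + 7 = 10
  3 + 8 = 11
  4 + 7 = 11
  4 + 8 = 12
  7 + 8 = 15
Collected distinct sums: {-2, -1, 2, 3, 7, 10, 11, 12, 15}
|A +̂ A| = 9
(Reference bound: |A +̂ A| ≥ 2|A| - 3 for |A| ≥ 2, with |A| = 5 giving ≥ 7.)

|A +̂ A| = 9


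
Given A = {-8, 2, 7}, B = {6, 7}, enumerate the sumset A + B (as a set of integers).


A + B = {a + b : a ∈ A, b ∈ B}.
Enumerate all |A|·|B| = 3·2 = 6 pairs (a, b) and collect distinct sums.
a = -8: -8+6=-2, -8+7=-1
a = 2: 2+6=8, 2+7=9
a = 7: 7+6=13, 7+7=14
Collecting distinct sums: A + B = {-2, -1, 8, 9, 13, 14}
|A + B| = 6

A + B = {-2, -1, 8, 9, 13, 14}


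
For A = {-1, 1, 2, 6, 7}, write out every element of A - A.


A - A = {a - a' : a, a' ∈ A}.
Compute a - a' for each ordered pair (a, a'):
a = -1: -1--1=0, -1-1=-2, -1-2=-3, -1-6=-7, -1-7=-8
a = 1: 1--1=2, 1-1=0, 1-2=-1, 1-6=-5, 1-7=-6
a = 2: 2--1=3, 2-1=1, 2-2=0, 2-6=-4, 2-7=-5
a = 6: 6--1=7, 6-1=5, 6-2=4, 6-6=0, 6-7=-1
a = 7: 7--1=8, 7-1=6, 7-2=5, 7-6=1, 7-7=0
Collecting distinct values (and noting 0 appears from a-a):
A - A = {-8, -7, -6, -5, -4, -3, -2, -1, 0, 1, 2, 3, 4, 5, 6, 7, 8}
|A - A| = 17

A - A = {-8, -7, -6, -5, -4, -3, -2, -1, 0, 1, 2, 3, 4, 5, 6, 7, 8}


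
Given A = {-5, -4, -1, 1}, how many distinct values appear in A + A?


A + A = {a + a' : a, a' ∈ A}; |A| = 4.
General bounds: 2|A| - 1 ≤ |A + A| ≤ |A|(|A|+1)/2, i.e. 7 ≤ |A + A| ≤ 10.
Lower bound 2|A|-1 is attained iff A is an arithmetic progression.
Enumerate sums a + a' for a ≤ a' (symmetric, so this suffices):
a = -5: -5+-5=-10, -5+-4=-9, -5+-1=-6, -5+1=-4
a = -4: -4+-4=-8, -4+-1=-5, -4+1=-3
a = -1: -1+-1=-2, -1+1=0
a = 1: 1+1=2
Distinct sums: {-10, -9, -8, -6, -5, -4, -3, -2, 0, 2}
|A + A| = 10

|A + A| = 10


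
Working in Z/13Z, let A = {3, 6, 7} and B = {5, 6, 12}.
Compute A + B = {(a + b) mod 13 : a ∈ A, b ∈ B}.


Work in Z/13Z: reduce every sum a + b modulo 13.
Enumerate all 9 pairs:
a = 3: 3+5=8, 3+6=9, 3+12=2
a = 6: 6+5=11, 6+6=12, 6+12=5
a = 7: 7+5=12, 7+6=0, 7+12=6
Distinct residues collected: {0, 2, 5, 6, 8, 9, 11, 12}
|A + B| = 8 (out of 13 total residues).

A + B = {0, 2, 5, 6, 8, 9, 11, 12}


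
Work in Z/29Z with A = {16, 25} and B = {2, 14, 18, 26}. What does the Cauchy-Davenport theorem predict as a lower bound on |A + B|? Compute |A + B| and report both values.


Cauchy-Davenport: |A + B| ≥ min(p, |A| + |B| - 1) for A, B nonempty in Z/pZ.
|A| = 2, |B| = 4, p = 29.
CD lower bound = min(29, 2 + 4 - 1) = min(29, 5) = 5.
Compute A + B mod 29 directly:
a = 16: 16+2=18, 16+14=1, 16+18=5, 16+26=13
a = 25: 25+2=27, 25+14=10, 25+18=14, 25+26=22
A + B = {1, 5, 10, 13, 14, 18, 22, 27}, so |A + B| = 8.
Verify: 8 ≥ 5? Yes ✓.

CD lower bound = 5, actual |A + B| = 8.


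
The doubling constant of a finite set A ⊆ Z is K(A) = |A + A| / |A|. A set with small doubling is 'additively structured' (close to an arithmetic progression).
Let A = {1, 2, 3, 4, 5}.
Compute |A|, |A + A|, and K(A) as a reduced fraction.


|A| = 5.
Compute A + A by enumerating all 25 pairs.
A + A = {2, 3, 4, 5, 6, 7, 8, 9, 10}, so |A + A| = 9.
K = |A + A| / |A| = 9/5 (already in lowest terms) ≈ 1.8000.
Reference: AP of size 5 gives K = 9/5 ≈ 1.8000; a fully generic set of size 5 gives K ≈ 3.0000.

|A| = 5, |A + A| = 9, K = 9/5.


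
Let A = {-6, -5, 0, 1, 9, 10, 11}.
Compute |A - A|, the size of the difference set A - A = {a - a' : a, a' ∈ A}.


A - A = {a - a' : a, a' ∈ A}; |A| = 7.
Bounds: 2|A|-1 ≤ |A - A| ≤ |A|² - |A| + 1, i.e. 13 ≤ |A - A| ≤ 43.
Note: 0 ∈ A - A always (from a - a). The set is symmetric: if d ∈ A - A then -d ∈ A - A.
Enumerate nonzero differences d = a - a' with a > a' (then include -d):
Positive differences: {1, 2, 5, 6, 7, 8, 9, 10, 11, 14, 15, 16, 17}
Full difference set: {0} ∪ (positive diffs) ∪ (negative diffs).
|A - A| = 1 + 2·13 = 27 (matches direct enumeration: 27).

|A - A| = 27


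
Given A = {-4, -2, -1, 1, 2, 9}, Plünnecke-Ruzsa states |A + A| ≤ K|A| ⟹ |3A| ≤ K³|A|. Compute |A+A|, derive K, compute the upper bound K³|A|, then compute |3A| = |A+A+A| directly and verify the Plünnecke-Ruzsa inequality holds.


|A| = 6.
Step 1: Compute A + A by enumerating all 36 pairs.
A + A = {-8, -6, -5, -4, -3, -2, -1, 0, 1, 2, 3, 4, 5, 7, 8, 10, 11, 18}, so |A + A| = 18.
Step 2: Doubling constant K = |A + A|/|A| = 18/6 = 18/6 ≈ 3.0000.
Step 3: Plünnecke-Ruzsa gives |3A| ≤ K³·|A| = (3.0000)³ · 6 ≈ 162.0000.
Step 4: Compute 3A = A + A + A directly by enumerating all triples (a,b,c) ∈ A³; |3A| = 31.
Step 5: Check 31 ≤ 162.0000? Yes ✓.

K = 18/6, Plünnecke-Ruzsa bound K³|A| ≈ 162.0000, |3A| = 31, inequality holds.


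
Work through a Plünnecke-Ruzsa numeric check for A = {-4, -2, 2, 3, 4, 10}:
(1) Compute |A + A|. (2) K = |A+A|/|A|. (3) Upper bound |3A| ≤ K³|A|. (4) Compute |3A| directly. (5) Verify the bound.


|A| = 6.
Step 1: Compute A + A by enumerating all 36 pairs.
A + A = {-8, -6, -4, -2, -1, 0, 1, 2, 4, 5, 6, 7, 8, 12, 13, 14, 20}, so |A + A| = 17.
Step 2: Doubling constant K = |A + A|/|A| = 17/6 = 17/6 ≈ 2.8333.
Step 3: Plünnecke-Ruzsa gives |3A| ≤ K³·|A| = (2.8333)³ · 6 ≈ 136.4722.
Step 4: Compute 3A = A + A + A directly by enumerating all triples (a,b,c) ∈ A³; |3A| = 31.
Step 5: Check 31 ≤ 136.4722? Yes ✓.

K = 17/6, Plünnecke-Ruzsa bound K³|A| ≈ 136.4722, |3A| = 31, inequality holds.


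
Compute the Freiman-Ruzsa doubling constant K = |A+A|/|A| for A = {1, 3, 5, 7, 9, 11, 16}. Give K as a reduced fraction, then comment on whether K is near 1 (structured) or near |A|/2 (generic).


|A| = 7.
Compute A + A by enumerating all 49 pairs.
A + A = {2, 4, 6, 8, 10, 12, 14, 16, 17, 18, 19, 20, 21, 22, 23, 25, 27, 32}, so |A + A| = 18.
K = |A + A| / |A| = 18/7 (already in lowest terms) ≈ 2.5714.
Reference: AP of size 7 gives K = 13/7 ≈ 1.8571; a fully generic set of size 7 gives K ≈ 4.0000.

|A| = 7, |A + A| = 18, K = 18/7.


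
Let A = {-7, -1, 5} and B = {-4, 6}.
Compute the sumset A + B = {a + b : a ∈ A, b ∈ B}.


A + B = {a + b : a ∈ A, b ∈ B}.
Enumerate all |A|·|B| = 3·2 = 6 pairs (a, b) and collect distinct sums.
a = -7: -7+-4=-11, -7+6=-1
a = -1: -1+-4=-5, -1+6=5
a = 5: 5+-4=1, 5+6=11
Collecting distinct sums: A + B = {-11, -5, -1, 1, 5, 11}
|A + B| = 6

A + B = {-11, -5, -1, 1, 5, 11}


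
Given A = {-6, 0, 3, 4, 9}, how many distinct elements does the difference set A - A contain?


A - A = {a - a' : a, a' ∈ A}; |A| = 5.
Bounds: 2|A|-1 ≤ |A - A| ≤ |A|² - |A| + 1, i.e. 9 ≤ |A - A| ≤ 21.
Note: 0 ∈ A - A always (from a - a). The set is symmetric: if d ∈ A - A then -d ∈ A - A.
Enumerate nonzero differences d = a - a' with a > a' (then include -d):
Positive differences: {1, 3, 4, 5, 6, 9, 10, 15}
Full difference set: {0} ∪ (positive diffs) ∪ (negative diffs).
|A - A| = 1 + 2·8 = 17 (matches direct enumeration: 17).

|A - A| = 17


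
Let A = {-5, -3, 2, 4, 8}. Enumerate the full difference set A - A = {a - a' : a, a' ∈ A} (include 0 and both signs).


A - A = {a - a' : a, a' ∈ A}.
Compute a - a' for each ordered pair (a, a'):
a = -5: -5--5=0, -5--3=-2, -5-2=-7, -5-4=-9, -5-8=-13
a = -3: -3--5=2, -3--3=0, -3-2=-5, -3-4=-7, -3-8=-11
a = 2: 2--5=7, 2--3=5, 2-2=0, 2-4=-2, 2-8=-6
a = 4: 4--5=9, 4--3=7, 4-2=2, 4-4=0, 4-8=-4
a = 8: 8--5=13, 8--3=11, 8-2=6, 8-4=4, 8-8=0
Collecting distinct values (and noting 0 appears from a-a):
A - A = {-13, -11, -9, -7, -6, -5, -4, -2, 0, 2, 4, 5, 6, 7, 9, 11, 13}
|A - A| = 17

A - A = {-13, -11, -9, -7, -6, -5, -4, -2, 0, 2, 4, 5, 6, 7, 9, 11, 13}


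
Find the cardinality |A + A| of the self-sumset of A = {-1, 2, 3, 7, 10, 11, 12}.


A + A = {a + a' : a, a' ∈ A}; |A| = 7.
General bounds: 2|A| - 1 ≤ |A + A| ≤ |A|(|A|+1)/2, i.e. 13 ≤ |A + A| ≤ 28.
Lower bound 2|A|-1 is attained iff A is an arithmetic progression.
Enumerate sums a + a' for a ≤ a' (symmetric, so this suffices):
a = -1: -1+-1=-2, -1+2=1, -1+3=2, -1+7=6, -1+10=9, -1+11=10, -1+12=11
a = 2: 2+2=4, 2+3=5, 2+7=9, 2+10=12, 2+11=13, 2+12=14
a = 3: 3+3=6, 3+7=10, 3+10=13, 3+11=14, 3+12=15
a = 7: 7+7=14, 7+10=17, 7+11=18, 7+12=19
a = 10: 10+10=20, 10+11=21, 10+12=22
a = 11: 11+11=22, 11+12=23
a = 12: 12+12=24
Distinct sums: {-2, 1, 2, 4, 5, 6, 9, 10, 11, 12, 13, 14, 15, 17, 18, 19, 20, 21, 22, 23, 24}
|A + A| = 21

|A + A| = 21
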